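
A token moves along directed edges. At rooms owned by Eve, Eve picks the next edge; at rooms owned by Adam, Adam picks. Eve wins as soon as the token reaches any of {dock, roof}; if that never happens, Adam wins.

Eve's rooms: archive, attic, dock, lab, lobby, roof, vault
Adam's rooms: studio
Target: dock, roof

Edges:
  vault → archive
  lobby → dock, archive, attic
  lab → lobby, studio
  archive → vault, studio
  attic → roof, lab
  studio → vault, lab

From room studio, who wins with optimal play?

A0 = {dock, roof}
A1: add {attic, lobby} — lobby (Eve) has lobby→dock; attic (Eve) has attic→roof.
A2: add {lab} — lab (Eve) has lab→lobby.
A3 = A2; e.g. vault (Eve) has no edge into A2. Fixed point.
studio never enters the attractor, so Adam can avoid the target forever.

Adam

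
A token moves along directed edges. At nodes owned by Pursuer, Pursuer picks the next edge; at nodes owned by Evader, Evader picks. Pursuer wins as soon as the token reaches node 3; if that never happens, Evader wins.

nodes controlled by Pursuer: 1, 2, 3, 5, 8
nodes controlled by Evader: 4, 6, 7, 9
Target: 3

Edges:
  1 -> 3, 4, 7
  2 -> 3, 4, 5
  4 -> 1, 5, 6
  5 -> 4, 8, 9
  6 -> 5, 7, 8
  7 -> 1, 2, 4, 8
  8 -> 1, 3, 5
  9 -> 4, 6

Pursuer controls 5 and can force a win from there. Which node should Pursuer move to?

A0 = {3}
A1: add {1, 2, 8} — 1 (Pursuer) has 1→3; 2 (Pursuer) has 2→3; 8 (Pursuer) has 8→3.
A2: add {5} — 5 (Pursuer) has 5→8.
A3 = A2; e.g. 4 (Evader) can still go to 6. Fixed point.
From 5, successor 8 is in the attractor (rank 1); the other successors 4, 9 are not.

8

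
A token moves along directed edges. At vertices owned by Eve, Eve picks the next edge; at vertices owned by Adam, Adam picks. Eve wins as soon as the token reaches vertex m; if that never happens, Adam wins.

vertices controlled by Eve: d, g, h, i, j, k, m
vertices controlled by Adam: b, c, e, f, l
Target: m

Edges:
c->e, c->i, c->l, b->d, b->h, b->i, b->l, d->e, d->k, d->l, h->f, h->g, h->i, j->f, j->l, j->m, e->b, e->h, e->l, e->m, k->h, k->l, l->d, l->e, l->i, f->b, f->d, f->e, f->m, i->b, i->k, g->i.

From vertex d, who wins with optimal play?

A0 = {m}
A1: add {j} — j (Eve) has j→m.
A2 = A1; e.g. b (Adam) can still go to d. Fixed point.
d never enters the attractor, so Adam can avoid the target forever.

Adam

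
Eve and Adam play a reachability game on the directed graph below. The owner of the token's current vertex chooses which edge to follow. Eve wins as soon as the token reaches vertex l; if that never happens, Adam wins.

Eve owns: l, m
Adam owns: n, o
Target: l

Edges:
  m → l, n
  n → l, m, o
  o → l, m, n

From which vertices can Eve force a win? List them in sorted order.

A0 = {l}
A1: add {m} — m (Eve) has m→l.
A2 = A1; e.g. n (Adam) can still go to o. Fixed point.
Eve's winning region = {l, m}.

l, m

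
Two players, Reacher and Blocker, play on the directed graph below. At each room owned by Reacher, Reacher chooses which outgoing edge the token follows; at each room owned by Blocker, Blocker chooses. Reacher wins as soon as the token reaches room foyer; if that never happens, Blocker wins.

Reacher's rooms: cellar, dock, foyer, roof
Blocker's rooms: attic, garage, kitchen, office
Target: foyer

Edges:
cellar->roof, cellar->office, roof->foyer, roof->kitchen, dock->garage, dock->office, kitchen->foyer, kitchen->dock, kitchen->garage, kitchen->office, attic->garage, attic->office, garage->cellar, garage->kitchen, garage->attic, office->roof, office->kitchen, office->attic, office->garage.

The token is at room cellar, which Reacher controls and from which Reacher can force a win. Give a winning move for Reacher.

roof

A0 = {foyer}
A1: add {roof} — roof (Reacher) has roof→foyer.
A2: add {cellar} — cellar (Reacher) has cellar→roof.
A3 = A2; e.g. dock (Reacher) has no edge into A2. Fixed point.
From cellar, successor roof is in the attractor (rank 1); the other successor office is not.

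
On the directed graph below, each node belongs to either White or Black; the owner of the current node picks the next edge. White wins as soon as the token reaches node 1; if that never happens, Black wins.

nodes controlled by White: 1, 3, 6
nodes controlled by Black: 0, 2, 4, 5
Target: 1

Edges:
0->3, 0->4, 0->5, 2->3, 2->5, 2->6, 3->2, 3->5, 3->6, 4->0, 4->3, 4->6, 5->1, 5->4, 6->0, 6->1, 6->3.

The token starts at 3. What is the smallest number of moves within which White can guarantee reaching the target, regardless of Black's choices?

A0 = {1}
A1: add {6} — 6 (White) has 6→1.
A2: add {3} — 3 (White) has 3→6.
A3 = A2; e.g. 0 (Black) can still go to 4. Fixed point.
3 enters the attractor at level 2, so White can force the target in 2 moves from there.

2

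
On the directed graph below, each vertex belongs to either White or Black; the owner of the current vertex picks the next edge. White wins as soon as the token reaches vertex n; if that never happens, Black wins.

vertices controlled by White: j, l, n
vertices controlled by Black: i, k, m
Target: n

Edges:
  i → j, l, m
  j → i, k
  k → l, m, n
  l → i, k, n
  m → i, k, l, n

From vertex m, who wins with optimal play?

Black

A0 = {n}
A1: add {l} — l (White) has l→n.
A2 = A1; e.g. i (Black) can still go to j. Fixed point.
m never enters the attractor, so Black can avoid the target forever.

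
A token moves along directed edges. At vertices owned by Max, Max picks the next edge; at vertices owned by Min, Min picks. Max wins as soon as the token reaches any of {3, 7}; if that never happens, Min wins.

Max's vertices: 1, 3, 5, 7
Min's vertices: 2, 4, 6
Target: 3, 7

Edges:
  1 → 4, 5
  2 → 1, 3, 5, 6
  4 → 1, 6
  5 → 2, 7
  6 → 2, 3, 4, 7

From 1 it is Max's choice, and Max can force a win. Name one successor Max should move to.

A0 = {3, 7}
A1: add {5} — 5 (Max) has 5→7.
A2: add {1} — 1 (Max) has 1→5.
A3 = A2; e.g. 2 (Min) can still go to 6. Fixed point.
From 1, successor 5 is in the attractor (rank 1); the other successor 4 is not.

5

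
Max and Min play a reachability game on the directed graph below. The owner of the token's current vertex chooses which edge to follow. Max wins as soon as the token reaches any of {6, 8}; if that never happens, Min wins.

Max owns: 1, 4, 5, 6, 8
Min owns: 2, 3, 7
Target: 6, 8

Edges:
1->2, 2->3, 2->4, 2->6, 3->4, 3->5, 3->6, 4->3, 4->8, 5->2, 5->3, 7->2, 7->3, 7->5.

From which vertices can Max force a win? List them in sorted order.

4, 6, 8

A0 = {6, 8}
A1: add {4} — 4 (Max) has 4→8.
A2 = A1; e.g. 1 (Max) has no edge into A1. Fixed point.
Max's winning region = {4, 6, 8}.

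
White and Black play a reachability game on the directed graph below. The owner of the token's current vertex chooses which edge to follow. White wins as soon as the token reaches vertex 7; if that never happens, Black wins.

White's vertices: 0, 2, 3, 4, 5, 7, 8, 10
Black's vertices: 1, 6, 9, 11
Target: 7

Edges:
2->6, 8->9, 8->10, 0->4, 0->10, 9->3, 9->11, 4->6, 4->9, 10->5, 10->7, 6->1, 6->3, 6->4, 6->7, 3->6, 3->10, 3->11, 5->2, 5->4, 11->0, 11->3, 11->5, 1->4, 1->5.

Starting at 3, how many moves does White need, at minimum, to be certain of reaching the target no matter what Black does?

A0 = {7}
A1: add {10} — 10 (White) has 10→7.
A2: add {0, 3, 8} — 0 (White) has 0→10; 3 (White) has 3→10; 8 (White) has 8→10.
A3 = A2; e.g. 1 (Black) can still go to 4. Fixed point.
3 enters the attractor at level 2, so White can force the target in 2 moves from there.

2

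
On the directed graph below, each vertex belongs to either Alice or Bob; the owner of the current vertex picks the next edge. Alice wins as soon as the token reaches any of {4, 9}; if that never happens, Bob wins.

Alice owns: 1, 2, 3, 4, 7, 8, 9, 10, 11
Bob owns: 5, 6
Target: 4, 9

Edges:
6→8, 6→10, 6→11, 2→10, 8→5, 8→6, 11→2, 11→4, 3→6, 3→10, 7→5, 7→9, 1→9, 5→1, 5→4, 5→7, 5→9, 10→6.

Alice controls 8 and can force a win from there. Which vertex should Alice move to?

A0 = {4, 9}
A1: add {1, 7, 11} — 1 (Alice) has 1→9; 7 (Alice) has 7→9; 11 (Alice) has 11→4.
A2: add {5} — 5 (Bob): all of {1, 4, 7, 9} already in.
A3: add {8} — 8 (Alice) has 8→5.
A4 = A3; e.g. 2 (Alice) has no edge into A3. Fixed point.
From 8, successor 5 is in the attractor (rank 2); the other successor 6 is not.

5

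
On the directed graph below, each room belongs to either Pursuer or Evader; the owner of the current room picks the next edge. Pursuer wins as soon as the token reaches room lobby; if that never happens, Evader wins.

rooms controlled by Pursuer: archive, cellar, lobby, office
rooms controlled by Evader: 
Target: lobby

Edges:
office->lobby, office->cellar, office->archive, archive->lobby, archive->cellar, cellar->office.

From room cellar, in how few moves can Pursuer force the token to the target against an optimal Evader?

2

A0 = {lobby}
A1: add {archive, office} — office (Pursuer) has office→lobby; archive (Pursuer) has archive→lobby.
A2: add {cellar} — cellar (Pursuer) has cellar→office.
A2 = all vertices. Fixed point.
cellar enters the attractor at level 2, so Pursuer can force the target in 2 moves from there.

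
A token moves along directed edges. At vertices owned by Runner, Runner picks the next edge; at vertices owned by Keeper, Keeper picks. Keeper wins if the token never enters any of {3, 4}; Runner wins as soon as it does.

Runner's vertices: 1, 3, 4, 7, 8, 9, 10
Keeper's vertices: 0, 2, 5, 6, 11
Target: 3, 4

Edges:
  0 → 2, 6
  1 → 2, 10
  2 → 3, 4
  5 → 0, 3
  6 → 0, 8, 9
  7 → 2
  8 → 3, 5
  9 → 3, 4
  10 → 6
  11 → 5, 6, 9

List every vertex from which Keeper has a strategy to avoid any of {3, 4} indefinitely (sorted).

A0 = {3, 4}
A1: add {2, 8, 9} — 2 (Keeper): all of {3, 4} already in; 8 (Runner) has 8→3; 9 (Runner) has 9→3.
A2: add {1, 7} — 1 (Runner) has 1→2; 7 (Runner) has 7→2.
A3 = A2; e.g. 0 (Keeper) can still go to 6. Fixed point.
Runner's attractor = {1, 2, 3, 4, 7, 8, 9}; Keeper avoids the target exactly from the complement.

0, 5, 6, 10, 11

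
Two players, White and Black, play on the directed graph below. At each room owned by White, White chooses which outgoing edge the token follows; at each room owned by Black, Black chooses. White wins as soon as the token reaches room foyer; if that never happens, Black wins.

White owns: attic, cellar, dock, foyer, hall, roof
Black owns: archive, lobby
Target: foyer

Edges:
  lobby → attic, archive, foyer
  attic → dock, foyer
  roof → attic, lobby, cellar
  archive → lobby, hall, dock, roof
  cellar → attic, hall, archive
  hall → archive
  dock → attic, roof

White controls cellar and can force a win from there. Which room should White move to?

A0 = {foyer}
A1: add {attic} — attic (White) has attic→foyer.
A2: add {cellar, dock, roof} — cellar (White) has cellar→attic; dock (White) has dock→attic; roof (White) has roof→attic.
A3 = A2; e.g. lobby (Black) can still go to archive. Fixed point.
From cellar, successor attic is in the attractor (rank 1); the other successors archive, hall are not.

attic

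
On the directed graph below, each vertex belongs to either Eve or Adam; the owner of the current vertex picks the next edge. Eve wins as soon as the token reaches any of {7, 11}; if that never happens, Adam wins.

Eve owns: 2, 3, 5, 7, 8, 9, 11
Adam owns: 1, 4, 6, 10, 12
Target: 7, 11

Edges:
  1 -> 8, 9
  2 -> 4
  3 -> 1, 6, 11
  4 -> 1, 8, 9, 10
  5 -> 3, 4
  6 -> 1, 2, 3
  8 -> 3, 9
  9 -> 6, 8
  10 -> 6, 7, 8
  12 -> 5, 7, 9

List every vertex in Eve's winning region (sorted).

A0 = {7, 11}
A1: add {3} — 3 (Eve) has 3→11.
A2: add {5, 8} — 5 (Eve) has 5→3; 8 (Eve) has 8→3.
A3: add {9} — 9 (Eve) has 9→8.
A4: add {1, 12} — 1 (Adam): all of {8, 9} already in; 12 (Adam): all of {5, 7, 9} already in.
A5 = A4; e.g. 2 (Eve) has no edge into A4. Fixed point.
Eve's winning region = {1, 3, 5, 7, 8, 9, 11, 12}.

1, 3, 5, 7, 8, 9, 11, 12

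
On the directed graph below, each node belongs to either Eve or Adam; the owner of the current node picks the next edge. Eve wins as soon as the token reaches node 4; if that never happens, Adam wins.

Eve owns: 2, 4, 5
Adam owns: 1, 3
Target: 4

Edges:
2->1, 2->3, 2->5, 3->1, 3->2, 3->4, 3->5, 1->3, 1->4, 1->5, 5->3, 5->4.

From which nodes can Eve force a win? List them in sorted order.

A0 = {4}
A1: add {5} — 5 (Eve) has 5→4.
A2: add {2} — 2 (Eve) has 2→5.
A3 = A2; e.g. 1 (Adam) can still go to 3. Fixed point.
Eve's winning region = {2, 4, 5}.

2, 4, 5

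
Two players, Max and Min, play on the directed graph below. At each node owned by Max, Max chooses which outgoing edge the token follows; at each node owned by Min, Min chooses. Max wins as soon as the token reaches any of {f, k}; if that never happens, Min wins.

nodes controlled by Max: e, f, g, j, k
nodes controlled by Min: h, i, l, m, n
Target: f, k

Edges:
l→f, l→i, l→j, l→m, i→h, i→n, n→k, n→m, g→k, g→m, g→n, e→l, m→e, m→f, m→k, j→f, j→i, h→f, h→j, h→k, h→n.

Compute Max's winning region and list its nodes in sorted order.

f, g, j, k

A0 = {f, k}
A1: add {g, j} — g (Max) has g→k; j (Max) has j→f.
A2 = A1; e.g. e (Max) has no edge into A1. Fixed point.
Max's winning region = {f, g, j, k}.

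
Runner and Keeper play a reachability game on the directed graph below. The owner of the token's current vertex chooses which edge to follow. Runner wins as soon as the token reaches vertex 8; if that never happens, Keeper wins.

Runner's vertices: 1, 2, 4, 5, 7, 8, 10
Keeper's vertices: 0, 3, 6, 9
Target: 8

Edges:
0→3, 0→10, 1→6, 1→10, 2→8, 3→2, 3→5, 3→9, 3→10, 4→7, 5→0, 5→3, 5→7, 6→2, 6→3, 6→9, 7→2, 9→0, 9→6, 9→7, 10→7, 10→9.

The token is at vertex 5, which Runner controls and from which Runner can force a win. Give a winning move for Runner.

7

A0 = {8}
A1: add {2} — 2 (Runner) has 2→8.
A2: add {7} — 7 (Runner) has 7→2.
A3: add {4, 5, 10} — 4 (Runner) has 4→7; 5 (Runner) has 5→7; 10 (Runner) has 10→7.
A4: add {1} — 1 (Runner) has 1→10.
A5 = A4; e.g. 0 (Keeper) can still go to 3. Fixed point.
From 5, successor 7 is in the attractor (rank 2); the other successors 0, 3 are not.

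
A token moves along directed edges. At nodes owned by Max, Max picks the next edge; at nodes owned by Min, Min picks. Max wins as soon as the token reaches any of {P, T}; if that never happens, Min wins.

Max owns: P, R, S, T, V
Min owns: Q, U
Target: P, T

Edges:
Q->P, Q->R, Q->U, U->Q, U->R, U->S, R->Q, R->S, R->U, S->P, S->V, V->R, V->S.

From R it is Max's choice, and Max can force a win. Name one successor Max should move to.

S

A0 = {P, T}
A1: add {S} — S (Max) has S→P.
A2: add {R, V} — R (Max) has R→S; V (Max) has V→S.
A3 = A2; e.g. Q (Min) can still go to U. Fixed point.
From R, successor S is in the attractor (rank 1); the other successors Q, U are not.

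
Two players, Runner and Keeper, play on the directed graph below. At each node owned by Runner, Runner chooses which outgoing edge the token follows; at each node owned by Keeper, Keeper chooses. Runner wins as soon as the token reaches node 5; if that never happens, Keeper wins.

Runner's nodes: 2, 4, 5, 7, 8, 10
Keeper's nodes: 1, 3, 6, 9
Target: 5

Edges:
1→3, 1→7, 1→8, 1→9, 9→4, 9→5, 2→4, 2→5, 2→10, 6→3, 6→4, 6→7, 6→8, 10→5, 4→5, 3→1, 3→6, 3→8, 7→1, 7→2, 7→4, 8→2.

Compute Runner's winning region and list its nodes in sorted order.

2, 4, 5, 7, 8, 9, 10

A0 = {5}
A1: add {2, 4, 10} — 2 (Runner) has 2→5; 4 (Runner) has 4→5; 10 (Runner) has 10→5.
A2: add {7, 8, 9} — 7 (Runner) has 7→2; 8 (Runner) has 8→2; 9 (Keeper): all of {4, 5} already in.
A3 = A2; e.g. 1 (Keeper) can still go to 3. Fixed point.
Runner's winning region = {2, 4, 5, 7, 8, 9, 10}.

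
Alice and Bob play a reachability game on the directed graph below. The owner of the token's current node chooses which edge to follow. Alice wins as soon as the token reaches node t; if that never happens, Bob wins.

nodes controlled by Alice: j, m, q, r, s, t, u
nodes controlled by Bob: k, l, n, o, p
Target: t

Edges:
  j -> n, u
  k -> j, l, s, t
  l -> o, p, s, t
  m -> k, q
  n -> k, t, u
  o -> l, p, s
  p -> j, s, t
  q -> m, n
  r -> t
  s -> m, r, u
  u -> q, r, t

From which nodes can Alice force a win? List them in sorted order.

A0 = {t}
A1: add {r, u} — r (Alice) has r→t; u (Alice) has u→t.
A2: add {j, s} — j (Alice) has j→u; s (Alice) has s→r.
A3: add {p} — p (Bob): all of {j, s, t} already in.
A4 = A3; e.g. k (Bob) can still go to l. Fixed point.
Alice's winning region = {j, p, r, s, t, u}.

j, p, r, s, t, u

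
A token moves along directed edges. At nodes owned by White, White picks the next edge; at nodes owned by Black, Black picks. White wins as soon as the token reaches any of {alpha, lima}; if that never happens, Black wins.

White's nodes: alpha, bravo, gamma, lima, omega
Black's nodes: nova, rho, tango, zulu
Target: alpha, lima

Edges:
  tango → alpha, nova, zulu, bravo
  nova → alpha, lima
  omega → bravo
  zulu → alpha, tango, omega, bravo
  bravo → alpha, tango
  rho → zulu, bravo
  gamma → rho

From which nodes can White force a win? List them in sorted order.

alpha, bravo, lima, nova, omega

A0 = {alpha, lima}
A1: add {bravo, nova} — nova (Black): all of {alpha, lima} already in; bravo (White) has bravo→alpha.
A2: add {omega} — omega (White) has omega→bravo.
A3 = A2; e.g. tango (Black) can still go to zulu. Fixed point.
White's winning region = {alpha, bravo, lima, nova, omega}.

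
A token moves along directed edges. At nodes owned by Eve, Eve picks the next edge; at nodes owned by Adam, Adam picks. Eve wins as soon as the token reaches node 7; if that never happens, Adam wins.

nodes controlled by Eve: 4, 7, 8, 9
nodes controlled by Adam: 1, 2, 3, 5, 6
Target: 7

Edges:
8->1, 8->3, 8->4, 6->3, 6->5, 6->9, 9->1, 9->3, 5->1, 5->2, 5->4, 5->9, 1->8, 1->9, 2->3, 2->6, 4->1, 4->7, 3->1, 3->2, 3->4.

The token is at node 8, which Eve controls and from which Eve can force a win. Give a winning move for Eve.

4

A0 = {7}
A1: add {4} — 4 (Eve) has 4→7.
A2: add {8} — 8 (Eve) has 8→4.
A3 = A2; e.g. 1 (Adam) can still go to 9. Fixed point.
From 8, successor 4 is in the attractor (rank 1); the other successors 1, 3 are not.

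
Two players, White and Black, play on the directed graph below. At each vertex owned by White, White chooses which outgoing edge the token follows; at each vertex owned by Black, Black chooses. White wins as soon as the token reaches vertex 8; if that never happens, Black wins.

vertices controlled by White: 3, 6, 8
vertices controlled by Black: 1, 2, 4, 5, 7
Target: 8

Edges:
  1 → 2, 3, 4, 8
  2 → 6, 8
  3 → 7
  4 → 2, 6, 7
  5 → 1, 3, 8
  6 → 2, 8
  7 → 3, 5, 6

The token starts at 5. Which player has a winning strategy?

A0 = {8}
A1: add {6} — 6 (White) has 6→8.
A2: add {2} — 2 (Black): all of {6, 8} already in.
A3 = A2; e.g. 1 (Black) can still go to 3. Fixed point.
5 never enters the attractor, so Black can avoid the target forever.

Black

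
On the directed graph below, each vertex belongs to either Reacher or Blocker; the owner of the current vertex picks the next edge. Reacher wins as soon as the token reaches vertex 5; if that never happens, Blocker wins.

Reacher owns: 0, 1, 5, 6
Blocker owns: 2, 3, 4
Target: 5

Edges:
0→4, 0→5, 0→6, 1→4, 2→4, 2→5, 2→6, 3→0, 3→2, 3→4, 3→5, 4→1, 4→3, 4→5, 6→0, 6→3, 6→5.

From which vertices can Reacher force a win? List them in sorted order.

A0 = {5}
A1: add {0, 6} — 0 (Reacher) has 0→5; 6 (Reacher) has 6→5.
A2 = A1; e.g. 1 (Reacher) has no edge into A1. Fixed point.
Reacher's winning region = {0, 5, 6}.

0, 5, 6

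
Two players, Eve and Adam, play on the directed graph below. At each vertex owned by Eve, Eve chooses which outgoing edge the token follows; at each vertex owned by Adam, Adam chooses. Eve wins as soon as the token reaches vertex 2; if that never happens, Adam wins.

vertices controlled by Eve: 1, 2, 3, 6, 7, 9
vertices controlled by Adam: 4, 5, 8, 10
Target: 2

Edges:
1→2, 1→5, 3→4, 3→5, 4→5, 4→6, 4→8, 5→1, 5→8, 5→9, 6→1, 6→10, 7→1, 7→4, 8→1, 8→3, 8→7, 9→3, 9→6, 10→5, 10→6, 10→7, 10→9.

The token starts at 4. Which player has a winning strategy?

Adam

A0 = {2}
A1: add {1} — 1 (Eve) has 1→2.
A2: add {6, 7} — 6 (Eve) has 6→1; 7 (Eve) has 7→1.
A3: add {9} — 9 (Eve) has 9→6.
A4 = A3; e.g. 3 (Eve) has no edge into A3. Fixed point.
4 never enters the attractor, so Adam can avoid the target forever.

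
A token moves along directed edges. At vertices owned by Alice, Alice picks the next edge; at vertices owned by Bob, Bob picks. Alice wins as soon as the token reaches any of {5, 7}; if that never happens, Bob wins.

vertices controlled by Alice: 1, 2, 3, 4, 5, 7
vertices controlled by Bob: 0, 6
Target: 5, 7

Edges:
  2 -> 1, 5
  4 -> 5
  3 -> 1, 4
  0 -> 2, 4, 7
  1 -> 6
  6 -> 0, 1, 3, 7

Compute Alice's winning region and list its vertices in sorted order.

0, 2, 3, 4, 5, 7

A0 = {5, 7}
A1: add {2, 4} — 2 (Alice) has 2→5; 4 (Alice) has 4→5.
A2: add {0, 3} — 0 (Bob): all of {2, 4, 7} already in; 3 (Alice) has 3→4.
A3 = A2; e.g. 1 (Alice) has no edge into A2. Fixed point.
Alice's winning region = {0, 2, 3, 4, 5, 7}.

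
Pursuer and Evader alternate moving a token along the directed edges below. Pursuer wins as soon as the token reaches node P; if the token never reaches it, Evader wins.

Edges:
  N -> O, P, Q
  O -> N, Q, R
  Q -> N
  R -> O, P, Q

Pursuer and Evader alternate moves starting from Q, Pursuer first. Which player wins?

Evader

Track states (vertex, player-to-move).
A0 = {(P,Pursuer), (P,Evader)}
A1: add {(N,Pursuer), (R,Pursuer)}.
A2: add {(Q,Evader)}.
A3: add {(O,Pursuer)}.
A4 = A3; e.g. (N,Evader) stays out. (Q,Pursuer) never enters ⇒ Evader avoids the target.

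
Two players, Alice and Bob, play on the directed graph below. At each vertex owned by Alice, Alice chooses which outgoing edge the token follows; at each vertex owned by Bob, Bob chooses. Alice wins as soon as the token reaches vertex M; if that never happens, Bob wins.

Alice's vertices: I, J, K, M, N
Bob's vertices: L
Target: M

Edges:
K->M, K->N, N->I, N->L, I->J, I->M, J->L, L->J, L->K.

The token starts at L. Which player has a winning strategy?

Bob

A0 = {M}
A1: add {I, K} — I (Alice) has I→M; K (Alice) has K→M.
A2: add {N} — N (Alice) has N→I.
A3 = A2; e.g. J (Alice) has no edge into A2. Fixed point.
L never enters the attractor, so Bob can avoid the target forever.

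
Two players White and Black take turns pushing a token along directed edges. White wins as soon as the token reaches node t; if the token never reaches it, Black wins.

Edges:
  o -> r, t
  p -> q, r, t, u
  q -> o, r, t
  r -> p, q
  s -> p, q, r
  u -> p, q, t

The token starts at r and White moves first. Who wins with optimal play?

Black

Track states (vertex, player-to-move).
A0 = {(t,White), (t,Black)}
A1: add {(o,White), (p,White), (q,White), (u,White)}.
A2: add {(r,Black), (u,Black)}.
A3: add {(s,White)}.
A4 = A3; e.g. (o,Black) stays out. (r,White) never enters ⇒ Black avoids the target.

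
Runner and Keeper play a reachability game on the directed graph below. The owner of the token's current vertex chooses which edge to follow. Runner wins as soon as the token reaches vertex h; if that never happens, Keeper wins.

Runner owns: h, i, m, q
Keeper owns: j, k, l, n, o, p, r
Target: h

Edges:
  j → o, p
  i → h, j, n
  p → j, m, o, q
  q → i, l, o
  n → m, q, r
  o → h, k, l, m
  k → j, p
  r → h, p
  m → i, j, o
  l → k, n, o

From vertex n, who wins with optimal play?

Keeper

A0 = {h}
A1: add {i} — i (Runner) has i→h.
A2: add {m, q} — m (Runner) has m→i; q (Runner) has q→i.
A3 = A2; e.g. j (Keeper) can still go to o. Fixed point.
n never enters the attractor, so Keeper can avoid the target forever.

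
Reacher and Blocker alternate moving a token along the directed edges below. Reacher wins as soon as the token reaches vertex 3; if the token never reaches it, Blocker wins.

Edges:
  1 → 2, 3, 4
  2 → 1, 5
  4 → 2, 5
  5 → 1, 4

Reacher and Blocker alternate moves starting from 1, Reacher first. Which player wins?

Reacher

Track states (vertex, player-to-move).
A0 = {(3,Reacher), (3,Blocker)}
A1: add {(1,Reacher)}.
(1,Reacher) ∈ A1 ⇒ Reacher forces the target.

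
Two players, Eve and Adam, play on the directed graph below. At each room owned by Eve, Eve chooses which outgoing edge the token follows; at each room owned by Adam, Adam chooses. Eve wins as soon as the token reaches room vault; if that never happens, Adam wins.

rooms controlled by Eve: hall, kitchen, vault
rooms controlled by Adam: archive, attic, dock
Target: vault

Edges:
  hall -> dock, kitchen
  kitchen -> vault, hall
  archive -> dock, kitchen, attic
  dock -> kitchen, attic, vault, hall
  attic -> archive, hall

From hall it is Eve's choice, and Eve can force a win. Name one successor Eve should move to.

kitchen

A0 = {vault}
A1: add {kitchen} — kitchen (Eve) has kitchen→vault.
A2: add {hall} — hall (Eve) has hall→kitchen.
A3 = A2; e.g. dock (Adam) can still go to attic. Fixed point.
From hall, successor kitchen is in the attractor (rank 1); the other successor dock is not.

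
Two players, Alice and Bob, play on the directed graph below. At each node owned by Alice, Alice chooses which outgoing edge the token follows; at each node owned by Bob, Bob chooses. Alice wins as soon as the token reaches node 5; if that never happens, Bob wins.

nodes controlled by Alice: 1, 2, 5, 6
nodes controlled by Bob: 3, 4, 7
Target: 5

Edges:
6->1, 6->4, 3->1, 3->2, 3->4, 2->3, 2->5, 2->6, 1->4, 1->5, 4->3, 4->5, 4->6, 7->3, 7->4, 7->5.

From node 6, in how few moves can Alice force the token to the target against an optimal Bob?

2

A0 = {5}
A1: add {1, 2} — 1 (Alice) has 1→5; 2 (Alice) has 2→5.
A2: add {6} — 6 (Alice) has 6→1.
A3 = A2; e.g. 3 (Bob) can still go to 4. Fixed point.
6 enters the attractor at level 2, so Alice can force the target in 2 moves from there.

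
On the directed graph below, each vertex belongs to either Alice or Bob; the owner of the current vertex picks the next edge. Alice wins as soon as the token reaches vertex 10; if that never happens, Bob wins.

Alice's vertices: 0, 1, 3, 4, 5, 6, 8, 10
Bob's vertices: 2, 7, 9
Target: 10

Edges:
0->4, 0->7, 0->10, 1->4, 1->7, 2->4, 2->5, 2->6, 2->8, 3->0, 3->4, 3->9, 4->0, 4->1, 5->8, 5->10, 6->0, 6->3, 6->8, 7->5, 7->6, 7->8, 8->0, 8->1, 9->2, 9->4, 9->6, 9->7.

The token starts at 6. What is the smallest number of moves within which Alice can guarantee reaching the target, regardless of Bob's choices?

2

A0 = {10}
A1: add {0, 5} — 0 (Alice) has 0→10; 5 (Alice) has 5→10.
A2: add {3, 4, 6, 8} — 3 (Alice) has 3→0; 4 (Alice) has 4→0; 6 (Alice) has 6→0; 8 (Alice) has 8→0.
6 enters the attractor at level 2, so Alice can force the target in 2 moves from there.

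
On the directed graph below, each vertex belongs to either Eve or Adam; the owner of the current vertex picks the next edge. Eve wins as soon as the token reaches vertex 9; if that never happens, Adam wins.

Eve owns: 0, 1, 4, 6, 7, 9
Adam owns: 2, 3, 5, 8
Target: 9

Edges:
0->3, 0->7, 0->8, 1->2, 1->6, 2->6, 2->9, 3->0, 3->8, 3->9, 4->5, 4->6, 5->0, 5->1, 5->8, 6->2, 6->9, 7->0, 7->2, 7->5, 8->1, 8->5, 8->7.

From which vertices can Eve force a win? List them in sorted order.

A0 = {9}
A1: add {6} — 6 (Eve) has 6→9.
A2: add {1, 2, 4} — 1 (Eve) has 1→6; 2 (Adam): all of {6, 9} already in; 4 (Eve) has 4→6.
A3: add {7} — 7 (Eve) has 7→2.
A4: add {0} — 0 (Eve) has 0→7.
A5 = A4; e.g. 3 (Adam) can still go to 8. Fixed point.
Eve's winning region = {0, 1, 2, 4, 6, 7, 9}.

0, 1, 2, 4, 6, 7, 9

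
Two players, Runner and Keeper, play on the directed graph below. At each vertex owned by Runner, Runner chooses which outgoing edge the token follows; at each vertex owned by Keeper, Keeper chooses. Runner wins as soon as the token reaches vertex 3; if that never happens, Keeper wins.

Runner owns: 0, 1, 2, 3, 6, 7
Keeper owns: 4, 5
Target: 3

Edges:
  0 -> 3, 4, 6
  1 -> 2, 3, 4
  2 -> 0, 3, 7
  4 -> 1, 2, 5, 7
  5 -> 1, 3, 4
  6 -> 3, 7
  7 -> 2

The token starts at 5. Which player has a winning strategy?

Keeper

A0 = {3}
A1: add {0, 1, 2, 6} — 0 (Runner) has 0→3; 1 (Runner) has 1→3; 2 (Runner) has 2→3; 6 (Runner) has 6→3.
A2: add {7} — 7 (Runner) has 7→2.
A3 = A2; e.g. 4 (Keeper) can still go to 5. Fixed point.
5 never enters the attractor, so Keeper can avoid the target forever.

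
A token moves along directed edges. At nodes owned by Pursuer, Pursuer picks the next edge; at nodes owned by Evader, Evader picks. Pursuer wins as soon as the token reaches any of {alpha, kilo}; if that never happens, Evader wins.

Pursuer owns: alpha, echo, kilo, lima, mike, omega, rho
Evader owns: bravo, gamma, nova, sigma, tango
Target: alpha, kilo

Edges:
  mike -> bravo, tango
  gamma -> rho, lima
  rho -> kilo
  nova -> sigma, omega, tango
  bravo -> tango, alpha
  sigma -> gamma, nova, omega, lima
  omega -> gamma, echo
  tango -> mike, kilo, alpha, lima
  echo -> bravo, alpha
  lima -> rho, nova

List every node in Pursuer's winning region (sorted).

A0 = {alpha, kilo}
A1: add {echo, rho} — rho (Pursuer) has rho→kilo; echo (Pursuer) has echo→alpha.
A2: add {lima, omega} — omega (Pursuer) has omega→echo; lima (Pursuer) has lima→rho.
A3: add {gamma} — gamma (Evader): all of {rho, lima} already in.
A4 = A3; e.g. mike (Pursuer) has no edge into A3. Fixed point.
Pursuer's winning region = {alpha, echo, gamma, kilo, lima, omega, rho}.

alpha, echo, gamma, kilo, lima, omega, rho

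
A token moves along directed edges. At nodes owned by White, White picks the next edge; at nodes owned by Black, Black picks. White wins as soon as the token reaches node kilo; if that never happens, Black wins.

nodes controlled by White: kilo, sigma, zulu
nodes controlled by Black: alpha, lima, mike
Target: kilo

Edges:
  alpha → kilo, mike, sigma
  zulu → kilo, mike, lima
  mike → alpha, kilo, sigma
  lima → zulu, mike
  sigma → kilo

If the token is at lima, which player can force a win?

A0 = {kilo}
A1: add {sigma, zulu} — zulu (White) has zulu→kilo; sigma (White) has sigma→kilo.
A2 = A1; e.g. alpha (Black) can still go to mike. Fixed point.
lima never enters the attractor, so Black can avoid the target forever.

Black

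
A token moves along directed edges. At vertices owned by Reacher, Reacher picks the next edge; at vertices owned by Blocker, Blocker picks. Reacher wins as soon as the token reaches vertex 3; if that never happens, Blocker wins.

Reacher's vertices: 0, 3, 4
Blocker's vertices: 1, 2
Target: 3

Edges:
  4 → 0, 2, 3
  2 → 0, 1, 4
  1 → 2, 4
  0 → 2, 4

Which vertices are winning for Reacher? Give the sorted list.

A0 = {3}
A1: add {4} — 4 (Reacher) has 4→3.
A2: add {0} — 0 (Reacher) has 0→4.
A3 = A2; e.g. 1 (Blocker) can still go to 2. Fixed point.
Reacher's winning region = {0, 3, 4}.

0, 3, 4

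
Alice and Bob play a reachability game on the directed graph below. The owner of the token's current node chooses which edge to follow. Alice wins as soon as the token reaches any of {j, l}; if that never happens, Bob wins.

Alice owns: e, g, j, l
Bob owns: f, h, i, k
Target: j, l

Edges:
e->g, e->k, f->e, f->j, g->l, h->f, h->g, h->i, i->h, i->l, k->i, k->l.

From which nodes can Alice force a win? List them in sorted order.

e, f, g, j, l

A0 = {j, l}
A1: add {g} — g (Alice) has g→l.
A2: add {e} — e (Alice) has e→g.
A3: add {f} — f (Bob): all of {e, j} already in.
A4 = A3; e.g. h (Bob) can still go to i. Fixed point.
Alice's winning region = {e, f, g, j, l}.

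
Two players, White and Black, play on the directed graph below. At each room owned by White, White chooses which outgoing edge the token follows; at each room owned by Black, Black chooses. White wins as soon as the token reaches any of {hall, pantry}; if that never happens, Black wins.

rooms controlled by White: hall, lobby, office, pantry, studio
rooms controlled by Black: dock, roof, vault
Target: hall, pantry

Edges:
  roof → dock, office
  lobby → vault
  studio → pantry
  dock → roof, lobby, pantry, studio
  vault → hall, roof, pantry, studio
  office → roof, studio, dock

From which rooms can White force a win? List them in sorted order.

hall, office, pantry, studio

A0 = {hall, pantry}
A1: add {studio} — studio (White) has studio→pantry.
A2: add {office} — office (White) has office→studio.
A3 = A2; e.g. roof (Black) can still go to dock. Fixed point.
White's winning region = {hall, office, pantry, studio}.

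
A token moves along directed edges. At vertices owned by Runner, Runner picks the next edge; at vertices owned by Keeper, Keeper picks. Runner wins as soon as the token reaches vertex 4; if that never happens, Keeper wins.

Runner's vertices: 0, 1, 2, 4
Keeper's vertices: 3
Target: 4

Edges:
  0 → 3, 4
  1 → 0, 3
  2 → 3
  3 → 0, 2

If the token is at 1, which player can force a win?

Runner

A0 = {4}
A1: add {0} — 0 (Runner) has 0→4.
A2: add {1} — 1 (Runner) has 1→0.
A3 = A2; e.g. 2 (Runner) has no edge into A2. Fixed point.
1 ∈ A2, so Runner can force the target.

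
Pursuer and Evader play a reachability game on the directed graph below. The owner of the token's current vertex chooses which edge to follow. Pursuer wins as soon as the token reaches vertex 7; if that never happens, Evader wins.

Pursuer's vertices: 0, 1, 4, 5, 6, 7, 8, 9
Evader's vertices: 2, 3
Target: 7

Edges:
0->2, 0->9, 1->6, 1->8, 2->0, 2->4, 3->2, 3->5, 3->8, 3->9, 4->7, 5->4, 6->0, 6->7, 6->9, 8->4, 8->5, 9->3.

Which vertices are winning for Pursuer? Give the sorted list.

A0 = {7}
A1: add {4, 6} — 4 (Pursuer) has 4→7; 6 (Pursuer) has 6→7.
A2: add {1, 5, 8} — 1 (Pursuer) has 1→6; 5 (Pursuer) has 5→4; 8 (Pursuer) has 8→4.
A3 = A2; e.g. 0 (Pursuer) has no edge into A2. Fixed point.
Pursuer's winning region = {1, 4, 5, 6, 7, 8}.

1, 4, 5, 6, 7, 8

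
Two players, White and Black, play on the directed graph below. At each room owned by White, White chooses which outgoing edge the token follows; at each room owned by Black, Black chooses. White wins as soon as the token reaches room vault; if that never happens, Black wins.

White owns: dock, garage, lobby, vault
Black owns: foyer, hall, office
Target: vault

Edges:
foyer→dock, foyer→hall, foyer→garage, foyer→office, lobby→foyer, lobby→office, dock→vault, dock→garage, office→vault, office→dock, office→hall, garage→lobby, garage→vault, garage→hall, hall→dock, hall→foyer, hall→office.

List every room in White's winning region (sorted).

A0 = {vault}
A1: add {dock, garage} — dock (White) has dock→vault; garage (White) has garage→vault.
A2 = A1; e.g. lobby (White) has no edge into A1. Fixed point.
White's winning region = {dock, garage, vault}.

dock, garage, vault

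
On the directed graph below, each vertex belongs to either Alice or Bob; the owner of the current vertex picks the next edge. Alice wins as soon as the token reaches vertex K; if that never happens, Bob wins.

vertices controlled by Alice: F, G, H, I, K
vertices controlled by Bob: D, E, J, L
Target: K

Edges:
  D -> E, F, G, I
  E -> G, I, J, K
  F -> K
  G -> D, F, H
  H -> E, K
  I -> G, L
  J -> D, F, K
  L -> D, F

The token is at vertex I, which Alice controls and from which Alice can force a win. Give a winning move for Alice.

A0 = {K}
A1: add {F, H} — F (Alice) has F→K; H (Alice) has H→K.
A2: add {G} — G (Alice) has G→F.
A3: add {I} — I (Alice) has I→G.
A4 = A3; e.g. D (Bob) can still go to E. Fixed point.
From I, successor G is in the attractor (rank 2); the other successor L is not.

G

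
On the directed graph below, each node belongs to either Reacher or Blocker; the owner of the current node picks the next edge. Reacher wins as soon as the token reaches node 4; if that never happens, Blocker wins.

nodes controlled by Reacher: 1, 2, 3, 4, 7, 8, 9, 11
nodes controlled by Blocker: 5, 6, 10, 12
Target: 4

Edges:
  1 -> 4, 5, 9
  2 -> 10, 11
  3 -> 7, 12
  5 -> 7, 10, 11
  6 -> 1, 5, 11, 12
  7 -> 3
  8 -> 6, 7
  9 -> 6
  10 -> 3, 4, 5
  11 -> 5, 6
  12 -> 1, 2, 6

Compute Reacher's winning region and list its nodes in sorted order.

1, 4

A0 = {4}
A1: add {1} — 1 (Reacher) has 1→4.
A2 = A1; e.g. 2 (Reacher) has no edge into A1. Fixed point.
Reacher's winning region = {1, 4}.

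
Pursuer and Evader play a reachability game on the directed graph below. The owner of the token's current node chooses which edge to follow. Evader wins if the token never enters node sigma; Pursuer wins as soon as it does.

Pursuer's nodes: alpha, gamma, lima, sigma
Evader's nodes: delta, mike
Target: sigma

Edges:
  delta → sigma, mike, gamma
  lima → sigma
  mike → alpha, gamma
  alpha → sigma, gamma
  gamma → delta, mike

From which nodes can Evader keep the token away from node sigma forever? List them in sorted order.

A0 = {sigma}
A1: add {alpha, lima} — lima (Pursuer) has lima→sigma; alpha (Pursuer) has alpha→sigma.
A2 = A1; e.g. delta (Evader) can still go to mike. Fixed point.
Pursuer's attractor = {alpha, lima, sigma}; Evader avoids the target exactly from the complement.

delta, gamma, mike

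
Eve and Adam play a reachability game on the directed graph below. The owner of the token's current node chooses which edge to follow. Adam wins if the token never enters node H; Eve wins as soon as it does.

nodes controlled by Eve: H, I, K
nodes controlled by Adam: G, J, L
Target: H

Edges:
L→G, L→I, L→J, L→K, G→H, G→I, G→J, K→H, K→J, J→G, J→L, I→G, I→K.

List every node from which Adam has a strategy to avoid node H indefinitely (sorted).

G, J, L

A0 = {H}
A1: add {K} — K (Eve) has K→H.
A2: add {I} — I (Eve) has I→K.
A3 = A2; e.g. G (Adam) can still go to J. Fixed point.
Eve's attractor = {H, I, K}; Adam avoids the target exactly from the complement.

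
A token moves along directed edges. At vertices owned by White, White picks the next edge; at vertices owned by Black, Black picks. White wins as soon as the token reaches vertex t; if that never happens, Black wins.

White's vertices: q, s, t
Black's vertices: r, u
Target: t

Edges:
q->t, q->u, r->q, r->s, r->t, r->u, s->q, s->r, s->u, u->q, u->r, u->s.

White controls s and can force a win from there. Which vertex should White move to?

A0 = {t}
A1: add {q} — q (White) has q→t.
A2: add {s} — s (White) has s→q.
A3 = A2; e.g. r (Black) can still go to u. Fixed point.
From s, successor q is in the attractor (rank 1); the other successors r, u are not.

q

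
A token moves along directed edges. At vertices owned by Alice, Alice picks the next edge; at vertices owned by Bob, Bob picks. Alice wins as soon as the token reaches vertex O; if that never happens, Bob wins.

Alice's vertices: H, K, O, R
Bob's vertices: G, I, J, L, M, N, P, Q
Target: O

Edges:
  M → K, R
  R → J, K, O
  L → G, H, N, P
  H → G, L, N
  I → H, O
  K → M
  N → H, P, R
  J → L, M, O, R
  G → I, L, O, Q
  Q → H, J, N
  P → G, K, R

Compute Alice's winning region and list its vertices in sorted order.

O, R

A0 = {O}
A1: add {R} — R (Alice) has R→O.
A2 = A1; e.g. G (Bob) can still go to I. Fixed point.
Alice's winning region = {O, R}.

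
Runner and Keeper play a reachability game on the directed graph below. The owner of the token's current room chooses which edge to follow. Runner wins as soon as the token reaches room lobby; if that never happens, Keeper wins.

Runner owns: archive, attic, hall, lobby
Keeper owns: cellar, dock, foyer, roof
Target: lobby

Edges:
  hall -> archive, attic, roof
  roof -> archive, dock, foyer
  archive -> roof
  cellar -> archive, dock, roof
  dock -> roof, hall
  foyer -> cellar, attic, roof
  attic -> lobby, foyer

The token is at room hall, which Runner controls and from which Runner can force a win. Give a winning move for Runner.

A0 = {lobby}
A1: add {attic} — attic (Runner) has attic→lobby.
A2: add {hall} — hall (Runner) has hall→attic.
A3 = A2; e.g. cellar (Keeper) can still go to archive. Fixed point.
From hall, successor attic is in the attractor (rank 1); the other successors archive, roof are not.

attic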